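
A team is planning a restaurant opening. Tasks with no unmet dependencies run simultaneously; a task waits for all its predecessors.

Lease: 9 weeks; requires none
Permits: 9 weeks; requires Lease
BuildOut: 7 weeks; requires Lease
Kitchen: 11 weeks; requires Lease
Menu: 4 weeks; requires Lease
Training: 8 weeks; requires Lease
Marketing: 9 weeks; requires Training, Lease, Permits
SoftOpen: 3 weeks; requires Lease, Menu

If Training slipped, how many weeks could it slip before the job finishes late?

Lease→Permits→Marketing = 9+9+9 = 27 sets the makespan at 27 weeks.
Training finishes as early as 17 and must finish by 18.
Slack of Training = 10 − 9 = 1 week.

1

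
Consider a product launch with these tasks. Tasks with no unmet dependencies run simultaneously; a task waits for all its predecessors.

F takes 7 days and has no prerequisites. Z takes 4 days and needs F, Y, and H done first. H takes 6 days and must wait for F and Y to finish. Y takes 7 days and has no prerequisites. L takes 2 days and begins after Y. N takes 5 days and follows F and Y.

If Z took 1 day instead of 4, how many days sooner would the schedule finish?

3

Critical path before the change: Y→H→Z = 7+6+4 = 17 giving 17 days.
Z is on the critical path; changing it to 1 makes that path 14 days.
The critical path is still Y→H→Z; finish is now 14 days.
Change in finish: 14 − 17 = -3 days.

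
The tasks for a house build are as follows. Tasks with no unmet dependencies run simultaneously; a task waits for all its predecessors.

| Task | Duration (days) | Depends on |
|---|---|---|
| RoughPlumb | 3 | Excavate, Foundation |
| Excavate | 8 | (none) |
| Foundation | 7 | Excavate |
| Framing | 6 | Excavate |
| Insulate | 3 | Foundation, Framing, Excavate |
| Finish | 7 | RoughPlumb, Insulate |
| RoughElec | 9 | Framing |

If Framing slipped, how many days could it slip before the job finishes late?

1

Critical path: Excavate→Foundation→RoughPlumb→Finish = 8+7+3+7 = 25, so the finish is 25 days.
Framing finishes as early as 14 and must finish by 15.
Slack of Framing = 9 − 8 = 1 day.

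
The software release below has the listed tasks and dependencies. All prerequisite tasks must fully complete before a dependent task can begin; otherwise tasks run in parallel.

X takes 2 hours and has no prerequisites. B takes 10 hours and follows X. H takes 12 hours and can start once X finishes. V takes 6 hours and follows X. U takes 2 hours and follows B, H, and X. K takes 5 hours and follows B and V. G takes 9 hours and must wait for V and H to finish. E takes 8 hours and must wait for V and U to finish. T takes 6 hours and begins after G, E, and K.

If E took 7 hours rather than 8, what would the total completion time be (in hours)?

29

The binding path is X→H→U→E→T = 2+12+2+8+6 = 30; finish at 30 hours.
Since E is critical, the -1 change carries straight to that chain (now 29 hours).
No other chain overtakes it, so the finish is 29 hours.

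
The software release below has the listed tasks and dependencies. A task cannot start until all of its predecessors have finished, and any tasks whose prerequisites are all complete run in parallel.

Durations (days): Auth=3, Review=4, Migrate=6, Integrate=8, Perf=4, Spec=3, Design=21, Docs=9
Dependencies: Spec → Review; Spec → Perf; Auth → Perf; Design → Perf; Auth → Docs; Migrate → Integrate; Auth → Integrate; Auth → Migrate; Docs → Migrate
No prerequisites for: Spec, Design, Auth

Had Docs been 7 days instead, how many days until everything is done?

The binding path is Auth→Docs→Migrate→Integrate = 3+9+6+8 = 26; finish at 26 days.
Since Docs is critical, the -2 change carries straight to that chain (now 24 days).
Now Design→Perf = 21+4 = 25 is longest, so the finish becomes 25 days.

25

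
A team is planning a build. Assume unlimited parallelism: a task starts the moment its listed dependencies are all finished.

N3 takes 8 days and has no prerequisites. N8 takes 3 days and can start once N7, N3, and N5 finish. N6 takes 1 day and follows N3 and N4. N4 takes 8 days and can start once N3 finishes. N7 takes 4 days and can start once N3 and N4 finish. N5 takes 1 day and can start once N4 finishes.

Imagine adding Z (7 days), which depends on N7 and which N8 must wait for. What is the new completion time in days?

30

Originally the schedule takes 23 days.
With Z inserted, N8 now waits for max(N7, N3, N5, Z).
New critical path: N3→N4→N7→Z→N8 = 8+8+4+7+3 = 30 ⇒ 30 days.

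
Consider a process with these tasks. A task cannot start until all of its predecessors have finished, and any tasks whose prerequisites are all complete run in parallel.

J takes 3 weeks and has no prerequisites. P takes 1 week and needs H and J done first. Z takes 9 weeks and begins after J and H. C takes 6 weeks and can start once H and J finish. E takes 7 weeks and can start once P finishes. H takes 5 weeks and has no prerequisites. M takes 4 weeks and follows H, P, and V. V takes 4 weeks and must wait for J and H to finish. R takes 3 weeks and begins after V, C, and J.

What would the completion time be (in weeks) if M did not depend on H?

Before: longest chain H→C→R = 5+6+3 = 14, finish 14.
Dropping H→M doesn't change M's earliest start (9); another predecessor still binds.
After: H→C→R = 5+6+3 = 14 → 14 weeks.

14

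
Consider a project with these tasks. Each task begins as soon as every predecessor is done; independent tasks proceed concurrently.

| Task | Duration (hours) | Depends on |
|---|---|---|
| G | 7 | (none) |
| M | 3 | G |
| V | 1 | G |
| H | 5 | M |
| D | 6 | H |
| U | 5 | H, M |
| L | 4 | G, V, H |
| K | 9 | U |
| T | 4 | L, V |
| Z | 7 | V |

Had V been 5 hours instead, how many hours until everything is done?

29

Baseline: G→M→H→U→K = 7+3+5+5+9 = 29 → 29 hours.
V is off the critical path — its longest chain is 16 hours, giving 13 of slack.
That remains the longest chain; total 29 hours.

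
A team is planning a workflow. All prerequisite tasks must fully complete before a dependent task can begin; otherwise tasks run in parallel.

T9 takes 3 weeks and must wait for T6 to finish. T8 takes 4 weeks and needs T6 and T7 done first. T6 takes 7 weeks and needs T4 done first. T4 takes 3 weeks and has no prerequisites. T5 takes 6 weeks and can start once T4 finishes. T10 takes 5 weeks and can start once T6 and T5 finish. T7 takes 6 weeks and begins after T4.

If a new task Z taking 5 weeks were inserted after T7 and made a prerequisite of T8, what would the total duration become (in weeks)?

Originally the workflow takes 15 weeks.
With Z inserted, T8 now waits for max(T6, T7, Z).
New critical path: T4→T7→Z→T8 = 3+6+5+4 = 18 ⇒ 18 weeks.

18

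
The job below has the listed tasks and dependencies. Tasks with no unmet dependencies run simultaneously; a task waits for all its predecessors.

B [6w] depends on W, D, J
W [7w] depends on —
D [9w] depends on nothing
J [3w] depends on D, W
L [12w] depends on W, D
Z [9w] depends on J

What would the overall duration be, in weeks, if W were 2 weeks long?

The binding path is D→J→Z = 9+3+9 = 21; finish at 21 weeks.
W has 2 weeks of float (longest path through it is 19).
The critical path is still D→J→Z; finish is now 21 weeks.

21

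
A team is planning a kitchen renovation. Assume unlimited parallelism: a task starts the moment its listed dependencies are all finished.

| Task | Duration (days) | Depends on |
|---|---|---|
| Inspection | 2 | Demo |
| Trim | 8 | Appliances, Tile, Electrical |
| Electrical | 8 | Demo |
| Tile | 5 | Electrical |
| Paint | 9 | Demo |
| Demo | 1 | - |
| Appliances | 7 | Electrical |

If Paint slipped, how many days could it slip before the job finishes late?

Critical path: Demo→Electrical→Appliances→Trim = 1+8+7+8 = 24, so the finish is 24 days.
The longest chain containing Paint totals 10 days.
Float = 24 − 10 = 14.

14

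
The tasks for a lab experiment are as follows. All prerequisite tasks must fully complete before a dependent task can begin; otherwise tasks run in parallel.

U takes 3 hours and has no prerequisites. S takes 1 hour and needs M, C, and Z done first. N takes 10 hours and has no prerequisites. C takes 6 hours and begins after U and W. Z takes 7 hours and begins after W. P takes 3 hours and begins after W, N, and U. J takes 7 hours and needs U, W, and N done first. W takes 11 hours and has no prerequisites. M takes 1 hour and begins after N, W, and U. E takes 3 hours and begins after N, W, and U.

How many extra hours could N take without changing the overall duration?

2

The longest chain is W→Z→S = 11+7+1 = 19; overall finish 19 hours.
Longest path through N: 17 hours (earliest finish 10, latest finish 12).
Float = 19 − 17 = 2.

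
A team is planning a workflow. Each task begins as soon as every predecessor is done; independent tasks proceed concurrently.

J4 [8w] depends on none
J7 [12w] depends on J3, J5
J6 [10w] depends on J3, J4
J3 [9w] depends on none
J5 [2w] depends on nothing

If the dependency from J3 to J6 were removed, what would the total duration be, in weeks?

21

Before: longest chain J3→J7 = 9+12 = 21, finish 21.
Without J3→J6, J6's earliest start moves from 9 to 8.
After: J3→J7 = 9+12 = 21 → 21 weeks.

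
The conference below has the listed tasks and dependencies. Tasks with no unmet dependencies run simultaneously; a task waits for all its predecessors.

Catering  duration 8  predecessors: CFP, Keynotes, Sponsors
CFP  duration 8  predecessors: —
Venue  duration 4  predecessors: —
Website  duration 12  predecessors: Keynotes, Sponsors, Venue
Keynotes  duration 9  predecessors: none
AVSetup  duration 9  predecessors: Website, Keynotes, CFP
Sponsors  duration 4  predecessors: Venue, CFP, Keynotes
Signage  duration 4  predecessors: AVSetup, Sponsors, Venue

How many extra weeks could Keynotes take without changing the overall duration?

The longest chain is Keynotes→Sponsors→Website→AVSetup→Signage = 9+4+12+9+4 = 38; overall finish 38 weeks.
Longest path through Keynotes: 38 weeks (earliest finish 9, latest finish 9).
So Keynotes can slip 9 − 9 = 0 weeks.

0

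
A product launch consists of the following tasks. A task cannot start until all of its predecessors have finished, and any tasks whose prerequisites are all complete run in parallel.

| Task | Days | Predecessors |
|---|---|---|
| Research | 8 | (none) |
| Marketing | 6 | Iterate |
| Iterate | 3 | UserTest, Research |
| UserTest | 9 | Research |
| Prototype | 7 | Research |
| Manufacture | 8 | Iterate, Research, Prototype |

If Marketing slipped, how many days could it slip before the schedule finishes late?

The longest chain is Research→UserTest→Iterate→Manufacture = 8+9+3+8 = 28; overall finish 28 days.
The longest chain containing Marketing totals 26 days.
Float = 28 − 26 = 2.

2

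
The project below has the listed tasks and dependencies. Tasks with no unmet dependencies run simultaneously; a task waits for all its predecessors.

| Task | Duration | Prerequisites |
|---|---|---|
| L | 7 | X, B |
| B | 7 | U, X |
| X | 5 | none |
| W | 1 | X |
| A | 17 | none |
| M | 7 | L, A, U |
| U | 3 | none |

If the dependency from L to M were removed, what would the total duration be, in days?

Original critical path: X→B→L→M = 5+7+7+7 = 26 ⇒ 26 days.
Without L→M, M's earliest start moves from 19 to 17.
The longest chain is now A→M = 17+7 = 24, so the project takes 24 days.

24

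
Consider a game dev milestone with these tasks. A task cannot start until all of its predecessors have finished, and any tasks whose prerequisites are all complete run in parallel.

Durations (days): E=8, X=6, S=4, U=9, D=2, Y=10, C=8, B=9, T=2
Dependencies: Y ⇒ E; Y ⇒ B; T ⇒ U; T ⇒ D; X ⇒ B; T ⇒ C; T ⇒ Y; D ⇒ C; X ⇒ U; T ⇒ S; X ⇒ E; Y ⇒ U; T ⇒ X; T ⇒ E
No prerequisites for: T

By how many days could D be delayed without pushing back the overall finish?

9

The longest chain is T→Y→U = 2+10+9 = 21; overall finish 21 days.
Longest path through D: 12 days (earliest finish 4, latest finish 13).
Float = 21 − 12 = 9.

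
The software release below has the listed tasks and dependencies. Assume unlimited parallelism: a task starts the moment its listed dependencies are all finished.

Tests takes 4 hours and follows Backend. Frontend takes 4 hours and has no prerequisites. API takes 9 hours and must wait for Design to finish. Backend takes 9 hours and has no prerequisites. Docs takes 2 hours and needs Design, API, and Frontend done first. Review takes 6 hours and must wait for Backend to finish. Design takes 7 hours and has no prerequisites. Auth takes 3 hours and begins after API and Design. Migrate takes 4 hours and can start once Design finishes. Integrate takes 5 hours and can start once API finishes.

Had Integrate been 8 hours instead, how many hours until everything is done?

24

As given, the longest chain is Design→API→Integrate = 7+9+5 = 21, so the finish is 21 hours.
Integrate lies on that path, so at 8 hours the path becomes 24 hours.
That remains the longest chain; total 24 hours.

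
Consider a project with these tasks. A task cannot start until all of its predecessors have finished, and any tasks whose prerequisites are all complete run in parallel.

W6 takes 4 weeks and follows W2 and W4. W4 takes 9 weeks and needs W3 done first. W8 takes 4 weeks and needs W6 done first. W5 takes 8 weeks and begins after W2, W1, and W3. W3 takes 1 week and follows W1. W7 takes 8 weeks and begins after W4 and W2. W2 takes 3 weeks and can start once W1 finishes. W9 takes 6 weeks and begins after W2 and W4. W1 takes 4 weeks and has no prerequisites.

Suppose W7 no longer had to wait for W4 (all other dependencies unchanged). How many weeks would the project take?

22

Before: longest chain W1→W3→W4→W6→W8 = 4+1+9+4+4 = 22, finish 22.
Without W4→W7, W7's earliest start moves from 14 to 7.
New critical path: W1→W3→W4→W6→W8 = 4+1+9+4+4 = 22 ⇒ 22 weeks.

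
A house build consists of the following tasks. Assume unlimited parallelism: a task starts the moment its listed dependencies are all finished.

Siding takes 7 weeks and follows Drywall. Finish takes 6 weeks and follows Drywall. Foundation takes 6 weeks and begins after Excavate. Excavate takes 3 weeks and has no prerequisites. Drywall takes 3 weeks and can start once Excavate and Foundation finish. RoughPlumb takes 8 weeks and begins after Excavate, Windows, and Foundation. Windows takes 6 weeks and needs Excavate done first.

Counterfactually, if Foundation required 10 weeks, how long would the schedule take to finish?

Critical path before the change: Excavate→Foundation→Drywall→Siding = 3+6+3+7 = 19 giving 19 weeks.
Foundation is on the critical path; changing it to 10 makes that path 23 weeks.
The critical path is still Excavate→Foundation→Drywall→Siding; finish is now 23 weeks.

23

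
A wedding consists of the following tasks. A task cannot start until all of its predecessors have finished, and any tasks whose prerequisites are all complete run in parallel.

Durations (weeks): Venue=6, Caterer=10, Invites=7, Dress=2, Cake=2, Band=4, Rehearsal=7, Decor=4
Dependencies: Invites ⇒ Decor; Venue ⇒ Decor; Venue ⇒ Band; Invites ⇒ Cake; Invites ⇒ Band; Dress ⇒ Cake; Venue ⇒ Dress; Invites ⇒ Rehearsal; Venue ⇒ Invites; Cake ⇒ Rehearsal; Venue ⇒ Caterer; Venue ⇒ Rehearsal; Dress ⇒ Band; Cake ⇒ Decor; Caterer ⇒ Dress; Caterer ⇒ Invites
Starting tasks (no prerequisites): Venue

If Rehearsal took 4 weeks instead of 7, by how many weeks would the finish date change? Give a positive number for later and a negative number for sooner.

-3

The binding path is Venue→Caterer→Invites→Cake→Rehearsal = 6+10+7+2+7 = 32; finish at 32 weeks.
Since Rehearsal is critical, the -3 change carries straight to that chain (now 29 weeks).
The critical path is still Venue→Caterer→Invites→Cake→Rehearsal; finish is now 29 weeks.
Change in finish: 29 − 32 = -3 weeks.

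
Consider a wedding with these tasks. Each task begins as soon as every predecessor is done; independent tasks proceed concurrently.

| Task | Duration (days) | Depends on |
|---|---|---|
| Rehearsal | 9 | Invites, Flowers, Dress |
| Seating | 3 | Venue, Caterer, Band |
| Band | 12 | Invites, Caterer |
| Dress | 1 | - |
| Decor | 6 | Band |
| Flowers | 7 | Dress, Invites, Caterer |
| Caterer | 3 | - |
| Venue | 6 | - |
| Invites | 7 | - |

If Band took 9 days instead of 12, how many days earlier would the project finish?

2

Critical path before the change: Invites→Band→Decor = 7+12+6 = 25 giving 25 days.
Since Band is critical, the -3 change carries straight to that chain (now 22 days).
New critical path: Invites→Flowers→Rehearsal = 7+7+9 = 23 ⇒ 23 days.
Change in finish: 23 − 25 = -2 days.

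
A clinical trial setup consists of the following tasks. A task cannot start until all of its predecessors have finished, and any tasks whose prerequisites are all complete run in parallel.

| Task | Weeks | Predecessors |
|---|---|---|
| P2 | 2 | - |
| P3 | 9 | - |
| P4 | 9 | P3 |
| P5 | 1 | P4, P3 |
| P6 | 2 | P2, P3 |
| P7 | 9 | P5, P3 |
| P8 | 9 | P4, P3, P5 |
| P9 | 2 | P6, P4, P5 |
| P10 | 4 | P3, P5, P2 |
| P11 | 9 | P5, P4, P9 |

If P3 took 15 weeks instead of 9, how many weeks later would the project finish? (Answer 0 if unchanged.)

6

Baseline: P3→P4→P5→P9→P11 = 9+9+1+2+9 = 30 → 30 weeks.
P3 lies on that path, so at 15 weeks the path becomes 36 weeks.
That remains the longest chain; total 36 weeks.
Change in finish: 36 − 30 = +6 weeks.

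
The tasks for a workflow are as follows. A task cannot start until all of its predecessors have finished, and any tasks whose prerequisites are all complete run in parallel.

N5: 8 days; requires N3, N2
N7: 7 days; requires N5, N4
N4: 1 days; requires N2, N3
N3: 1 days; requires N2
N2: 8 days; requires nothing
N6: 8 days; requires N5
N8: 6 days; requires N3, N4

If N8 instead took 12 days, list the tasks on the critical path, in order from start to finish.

The binding path is N2→N3→N5→N6 = 8+1+8+8 = 25; finish at 25 days.
The longest path through N8 is only 16 days, so N8 has float 9.
The critical path is still N2→N3→N5→N6; finish is now 25 days.

N2, N3, N5, N6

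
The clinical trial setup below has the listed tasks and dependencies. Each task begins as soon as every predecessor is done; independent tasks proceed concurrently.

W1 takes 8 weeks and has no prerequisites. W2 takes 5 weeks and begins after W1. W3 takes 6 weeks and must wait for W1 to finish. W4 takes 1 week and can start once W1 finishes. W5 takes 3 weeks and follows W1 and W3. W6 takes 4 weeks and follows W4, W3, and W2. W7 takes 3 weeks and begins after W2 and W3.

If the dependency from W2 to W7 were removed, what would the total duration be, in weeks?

Before: longest chain W1→W3→W6 = 8+6+4 = 18, finish 18.
Dropping W2→W7 doesn't change W7's earliest start (14); another predecessor still binds.
The longest chain is now W1→W3→W6 = 8+6+4 = 18, so the job takes 18 weeks.

18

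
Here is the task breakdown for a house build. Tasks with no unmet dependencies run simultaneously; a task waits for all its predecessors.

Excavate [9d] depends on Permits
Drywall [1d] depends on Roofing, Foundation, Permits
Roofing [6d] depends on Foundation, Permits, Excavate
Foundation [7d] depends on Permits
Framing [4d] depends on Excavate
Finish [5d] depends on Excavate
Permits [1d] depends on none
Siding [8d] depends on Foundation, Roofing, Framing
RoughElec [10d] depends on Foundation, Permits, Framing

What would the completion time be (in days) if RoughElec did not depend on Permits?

Before: longest chain Permits→Excavate→Framing→RoughElec = 1+9+4+10 = 24, finish 24.
Dropping Permits→RoughElec doesn't change RoughElec's earliest start (14); another predecessor still binds.
The longest chain is now Permits→Excavate→Framing→RoughElec = 1+9+4+10 = 24, so the schedule takes 24 days.

24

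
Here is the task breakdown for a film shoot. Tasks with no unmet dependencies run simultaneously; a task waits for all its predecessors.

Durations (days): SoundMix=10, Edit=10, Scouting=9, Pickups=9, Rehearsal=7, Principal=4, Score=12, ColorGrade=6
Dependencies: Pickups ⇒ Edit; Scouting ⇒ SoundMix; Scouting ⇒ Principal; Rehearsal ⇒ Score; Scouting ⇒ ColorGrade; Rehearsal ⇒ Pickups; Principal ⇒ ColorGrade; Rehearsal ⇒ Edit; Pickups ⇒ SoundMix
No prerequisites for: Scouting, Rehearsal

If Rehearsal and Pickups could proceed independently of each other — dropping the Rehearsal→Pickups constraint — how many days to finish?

19

Original critical path: Rehearsal→Pickups→Edit = 7+9+10 = 26 ⇒ 26 days.
Without Rehearsal→Pickups, Pickups's earliest start moves from 7 to 0.
After: Scouting→Principal→ColorGrade = 9+4+6 = 19 → 19 days.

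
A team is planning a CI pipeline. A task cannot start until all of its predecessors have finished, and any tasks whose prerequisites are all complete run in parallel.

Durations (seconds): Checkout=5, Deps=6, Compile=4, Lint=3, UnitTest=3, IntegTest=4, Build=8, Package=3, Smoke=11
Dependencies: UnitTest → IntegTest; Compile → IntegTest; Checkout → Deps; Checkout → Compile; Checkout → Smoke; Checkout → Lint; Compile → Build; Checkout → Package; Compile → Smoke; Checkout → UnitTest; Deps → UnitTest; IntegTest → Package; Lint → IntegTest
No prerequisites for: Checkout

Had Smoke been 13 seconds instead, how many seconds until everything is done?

Baseline: Checkout→Deps→UnitTest→IntegTest→Package = 5+6+3+4+3 = 21 → 21 seconds.
Smoke is off the critical path — its longest chain is 20 seconds, giving 1 of slack.
The binding chain switches to Checkout→Compile→Smoke = 5+4+13 = 22; finish 22 seconds.

22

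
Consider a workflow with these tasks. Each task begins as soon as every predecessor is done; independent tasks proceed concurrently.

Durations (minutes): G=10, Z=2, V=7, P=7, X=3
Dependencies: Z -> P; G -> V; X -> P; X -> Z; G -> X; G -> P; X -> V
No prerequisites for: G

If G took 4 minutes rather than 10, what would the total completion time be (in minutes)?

16

The binding path is G→X→Z→P = 10+3+2+7 = 22; finish at 22 minutes.
G is on the critical path; changing it to 4 makes that path 16 minutes.
No other chain overtakes it, so the finish is 16 minutes.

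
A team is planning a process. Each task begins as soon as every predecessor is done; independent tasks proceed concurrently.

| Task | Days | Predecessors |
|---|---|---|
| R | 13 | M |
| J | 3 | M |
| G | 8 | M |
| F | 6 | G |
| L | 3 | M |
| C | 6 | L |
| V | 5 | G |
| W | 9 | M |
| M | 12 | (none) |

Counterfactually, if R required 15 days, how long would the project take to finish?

27

The binding path is M→G→F = 12+8+6 = 26; finish at 26 days.
The longest path through R is only 25 days, so R has float 1.
New critical path: M→R = 12+15 = 27 ⇒ 27 days.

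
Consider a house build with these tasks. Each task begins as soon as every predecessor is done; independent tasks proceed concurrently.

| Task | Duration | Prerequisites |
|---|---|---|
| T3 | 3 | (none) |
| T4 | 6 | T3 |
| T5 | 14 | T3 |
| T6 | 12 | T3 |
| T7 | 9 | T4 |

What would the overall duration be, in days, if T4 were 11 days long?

23

Actual critical path: T3→T4→T7 = 3+6+9 = 18 ⇒ 18 days.
T4 lies on that path, so at 11 days the path becomes 23 days.
No other chain overtakes it, so the finish is 23 days.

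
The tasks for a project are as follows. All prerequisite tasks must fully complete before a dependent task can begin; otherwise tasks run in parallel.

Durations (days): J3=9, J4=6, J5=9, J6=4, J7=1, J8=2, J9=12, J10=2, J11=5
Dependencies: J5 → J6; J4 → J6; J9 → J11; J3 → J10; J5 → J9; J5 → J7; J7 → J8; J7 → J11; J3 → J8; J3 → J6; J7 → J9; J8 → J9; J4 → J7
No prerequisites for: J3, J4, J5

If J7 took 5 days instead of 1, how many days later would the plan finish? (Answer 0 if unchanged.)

4

The binding path is J5→J7→J8→J9→J11 = 9+1+2+12+5 = 29; finish at 29 days.
Since J7 is critical, the +4 change carries straight to that chain (now 33 days).
That remains the longest chain; total 33 days.
Change in finish: 33 − 29 = +4 days.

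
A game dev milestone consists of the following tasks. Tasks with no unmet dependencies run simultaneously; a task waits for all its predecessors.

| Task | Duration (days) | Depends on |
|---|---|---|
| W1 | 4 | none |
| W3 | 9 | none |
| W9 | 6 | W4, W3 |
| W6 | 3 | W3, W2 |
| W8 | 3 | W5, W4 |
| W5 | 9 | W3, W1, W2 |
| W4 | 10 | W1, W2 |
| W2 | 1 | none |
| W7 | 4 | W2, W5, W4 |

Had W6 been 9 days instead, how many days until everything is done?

As given, the longest chain is W3→W5→W7 = 9+9+4 = 22, so the finish is 22 days.
W6 is off the critical path — its longest chain is 12 days, giving 10 of slack.
That remains the longest chain; total 22 days.

22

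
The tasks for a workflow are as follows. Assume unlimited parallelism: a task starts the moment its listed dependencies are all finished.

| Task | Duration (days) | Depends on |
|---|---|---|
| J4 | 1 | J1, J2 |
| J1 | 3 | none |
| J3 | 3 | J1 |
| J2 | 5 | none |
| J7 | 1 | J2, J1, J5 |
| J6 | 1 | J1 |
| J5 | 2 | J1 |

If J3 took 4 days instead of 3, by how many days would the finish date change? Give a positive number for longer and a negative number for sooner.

1

The binding path is J1→J3 = 3+3 = 6; finish at 6 days.
J3 is on the critical path; changing it to 4 makes that path 7 days.
No other chain overtakes it, so the finish is 7 days.
Change in finish: 7 − 6 = +1 days.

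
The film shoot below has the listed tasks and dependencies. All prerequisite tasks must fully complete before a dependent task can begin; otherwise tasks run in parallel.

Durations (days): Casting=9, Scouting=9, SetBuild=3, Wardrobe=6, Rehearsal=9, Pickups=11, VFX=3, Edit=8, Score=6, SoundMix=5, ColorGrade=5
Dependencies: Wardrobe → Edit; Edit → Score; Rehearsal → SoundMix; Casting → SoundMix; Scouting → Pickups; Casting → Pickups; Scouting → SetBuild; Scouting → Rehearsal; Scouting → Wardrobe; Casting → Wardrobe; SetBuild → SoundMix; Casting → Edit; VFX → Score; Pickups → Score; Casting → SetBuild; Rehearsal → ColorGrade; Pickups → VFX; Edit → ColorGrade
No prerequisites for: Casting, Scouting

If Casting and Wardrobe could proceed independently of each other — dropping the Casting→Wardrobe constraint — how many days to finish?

With the dependency in place, Casting→Wardrobe→Edit→Score = 9+6+8+6 = 29 sets the finish at 29 days.
Dropping Casting→Wardrobe doesn't change Wardrobe's earliest start (9); another predecessor still binds.
After: Casting→Pickups→VFX→Score = 9+11+3+6 = 29 → 29 days.

29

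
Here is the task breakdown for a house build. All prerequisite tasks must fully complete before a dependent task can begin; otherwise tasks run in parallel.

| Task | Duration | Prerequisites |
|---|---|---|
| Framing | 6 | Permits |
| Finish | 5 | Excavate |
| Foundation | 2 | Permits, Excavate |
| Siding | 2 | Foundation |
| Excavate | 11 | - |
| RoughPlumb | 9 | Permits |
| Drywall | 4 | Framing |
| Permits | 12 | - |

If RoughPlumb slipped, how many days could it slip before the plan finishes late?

1

Critical path: Permits→Framing→Drywall = 12+6+4 = 22, so the finish is 22 days.
RoughPlumb finishes as early as 21 and must finish by 22.
Float = 22 − 21 = 1.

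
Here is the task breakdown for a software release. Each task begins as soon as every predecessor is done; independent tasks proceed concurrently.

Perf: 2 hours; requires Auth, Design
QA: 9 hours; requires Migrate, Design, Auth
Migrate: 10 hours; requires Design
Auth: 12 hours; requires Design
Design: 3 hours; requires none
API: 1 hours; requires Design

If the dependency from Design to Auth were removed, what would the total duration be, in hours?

Before: longest chain Design→Auth→QA = 3+12+9 = 24, finish 24.
Without Design→Auth, Auth's earliest start moves from 3 to 0.
New critical path: Design→Migrate→QA = 3+10+9 = 22 ⇒ 22 hours.

22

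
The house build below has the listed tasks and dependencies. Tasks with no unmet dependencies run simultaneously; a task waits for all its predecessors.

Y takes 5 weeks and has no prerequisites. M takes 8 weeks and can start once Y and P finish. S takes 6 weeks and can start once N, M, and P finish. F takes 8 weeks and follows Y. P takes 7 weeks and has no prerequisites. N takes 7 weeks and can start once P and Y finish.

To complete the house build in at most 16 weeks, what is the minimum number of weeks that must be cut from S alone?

5

Current finish: 21 weeks; target: 16.
S is on every critical path, so each week cut from S cuts the finish by one (this holds down to a finish of 16).
Need 21 − 16 = 5 weeks off S → S becomes 1 week, finish becomes 16.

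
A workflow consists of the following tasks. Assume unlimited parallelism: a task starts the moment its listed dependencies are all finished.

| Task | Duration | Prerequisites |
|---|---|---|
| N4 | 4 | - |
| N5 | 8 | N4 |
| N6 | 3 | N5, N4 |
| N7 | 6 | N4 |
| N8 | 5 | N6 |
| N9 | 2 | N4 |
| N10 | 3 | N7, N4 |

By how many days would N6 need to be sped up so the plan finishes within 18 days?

2

Current finish: 20 days; target: 18.
N6 is on every critical path, so each day cut from N6 cuts the finish by one (this holds down to a finish of 18).
Need 20 − 18 = 2 days off N6 → N6 becomes 1 day, finish becomes 18.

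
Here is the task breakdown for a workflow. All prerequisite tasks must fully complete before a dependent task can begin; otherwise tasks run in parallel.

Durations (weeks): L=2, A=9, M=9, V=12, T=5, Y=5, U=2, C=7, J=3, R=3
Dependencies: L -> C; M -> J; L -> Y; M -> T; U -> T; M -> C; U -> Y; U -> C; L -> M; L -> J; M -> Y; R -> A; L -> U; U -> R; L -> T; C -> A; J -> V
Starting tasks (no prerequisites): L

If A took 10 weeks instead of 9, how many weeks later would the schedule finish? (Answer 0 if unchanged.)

As given, the longest chain is L→M→C→A = 2+9+7+9 = 27, so the finish is 27 weeks.
A lies on that path, so at 10 weeks the path becomes 28 weeks.
No other chain overtakes it, so the finish is 28 weeks.
Change in finish: 28 − 27 = +1 weeks.

1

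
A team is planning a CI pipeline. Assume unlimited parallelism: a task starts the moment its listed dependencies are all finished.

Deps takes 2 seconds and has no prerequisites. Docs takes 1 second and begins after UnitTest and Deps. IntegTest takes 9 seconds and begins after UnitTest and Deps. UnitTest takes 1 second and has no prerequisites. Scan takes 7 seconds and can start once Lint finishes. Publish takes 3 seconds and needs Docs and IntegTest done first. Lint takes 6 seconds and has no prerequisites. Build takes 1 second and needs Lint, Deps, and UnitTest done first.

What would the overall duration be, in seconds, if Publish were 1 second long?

13

Critical path before the change: Deps→IntegTest→Publish = 2+9+3 = 14 giving 14 seconds.
Publish is on the critical path; changing it to 1 makes that path 12 seconds.
The binding chain switches to Lint→Scan = 6+7 = 13; finish 13 seconds.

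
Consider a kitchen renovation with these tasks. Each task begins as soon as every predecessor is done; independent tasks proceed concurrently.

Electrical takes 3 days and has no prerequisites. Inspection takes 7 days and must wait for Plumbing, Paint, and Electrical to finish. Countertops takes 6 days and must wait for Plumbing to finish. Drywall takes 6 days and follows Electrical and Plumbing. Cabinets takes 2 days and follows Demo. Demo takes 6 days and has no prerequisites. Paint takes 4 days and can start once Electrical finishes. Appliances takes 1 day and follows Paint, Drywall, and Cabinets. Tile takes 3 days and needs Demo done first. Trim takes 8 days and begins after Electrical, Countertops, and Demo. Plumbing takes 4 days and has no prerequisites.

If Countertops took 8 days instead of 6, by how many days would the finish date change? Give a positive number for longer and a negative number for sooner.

2

Baseline: Plumbing→Countertops→Trim = 4+6+8 = 18 → 18 days.
Countertops is on the critical path; changing it to 8 makes that path 20 days.
The critical path is still Plumbing→Countertops→Trim; finish is now 20 days.
Change in finish: 20 − 18 = +2 days.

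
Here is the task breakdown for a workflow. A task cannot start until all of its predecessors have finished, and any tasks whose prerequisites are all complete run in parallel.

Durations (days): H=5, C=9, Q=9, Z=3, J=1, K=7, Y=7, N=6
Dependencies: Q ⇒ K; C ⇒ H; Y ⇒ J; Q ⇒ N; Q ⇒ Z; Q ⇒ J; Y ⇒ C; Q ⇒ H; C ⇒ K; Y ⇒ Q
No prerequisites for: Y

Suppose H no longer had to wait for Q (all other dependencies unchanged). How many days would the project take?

Before: longest chain Y→Q→K = 7+9+7 = 23, finish 23.
Dropping Q→H doesn't change H's earliest start (16); another predecessor still binds.
After: Y→Q→K = 7+9+7 = 23 → 23 days.

23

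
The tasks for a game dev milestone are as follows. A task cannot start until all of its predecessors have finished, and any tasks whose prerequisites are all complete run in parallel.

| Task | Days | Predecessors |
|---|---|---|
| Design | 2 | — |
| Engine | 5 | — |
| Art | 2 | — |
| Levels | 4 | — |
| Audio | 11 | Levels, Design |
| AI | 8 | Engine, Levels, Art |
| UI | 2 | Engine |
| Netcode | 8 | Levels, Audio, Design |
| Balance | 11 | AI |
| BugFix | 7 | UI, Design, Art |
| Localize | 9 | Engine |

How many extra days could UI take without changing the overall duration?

10

The longest chain is Engine→AI→Balance = 5+8+11 = 24; overall finish 24 days.
The longest chain containing UI totals 14 days.
Float = 24 − 14 = 10.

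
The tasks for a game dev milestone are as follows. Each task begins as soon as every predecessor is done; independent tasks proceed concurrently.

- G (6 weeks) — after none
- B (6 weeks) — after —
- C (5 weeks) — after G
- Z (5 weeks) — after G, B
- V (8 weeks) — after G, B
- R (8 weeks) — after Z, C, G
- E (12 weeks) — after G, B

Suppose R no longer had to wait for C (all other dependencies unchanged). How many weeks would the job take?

19

Original critical path: G→C→R = 6+5+8 = 19 ⇒ 19 weeks.
Dropping C→R doesn't change R's earliest start (11); another predecessor still binds.
After: G→Z→R = 6+5+8 = 19 → 19 weeks.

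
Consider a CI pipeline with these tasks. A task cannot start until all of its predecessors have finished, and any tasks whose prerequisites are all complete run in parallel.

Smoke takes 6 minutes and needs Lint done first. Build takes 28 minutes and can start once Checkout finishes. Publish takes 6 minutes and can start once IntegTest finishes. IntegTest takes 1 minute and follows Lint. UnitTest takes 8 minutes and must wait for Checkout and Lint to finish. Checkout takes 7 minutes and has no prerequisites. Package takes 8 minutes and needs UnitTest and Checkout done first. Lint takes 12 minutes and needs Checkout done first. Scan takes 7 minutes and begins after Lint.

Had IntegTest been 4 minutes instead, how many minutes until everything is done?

35

Actual critical path: Checkout→Lint→UnitTest→Package = 7+12+8+8 = 35 ⇒ 35 minutes.
IntegTest has 9 minutes of float (longest path through it is 26).
The critical path is still Checkout→Lint→UnitTest→Package; finish is now 35 minutes.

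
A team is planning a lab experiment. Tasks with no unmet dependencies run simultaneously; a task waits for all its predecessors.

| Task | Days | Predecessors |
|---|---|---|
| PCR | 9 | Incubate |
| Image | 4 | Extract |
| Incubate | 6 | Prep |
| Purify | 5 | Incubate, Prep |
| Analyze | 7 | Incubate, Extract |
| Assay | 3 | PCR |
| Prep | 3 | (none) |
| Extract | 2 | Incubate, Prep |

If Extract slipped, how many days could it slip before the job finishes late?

Prep→Incubate→PCR→Assay = 3+6+9+3 = 21 sets the makespan at 21 days.
Longest path through Extract: 18 days (earliest finish 11, latest finish 14).
Float = 21 − 18 = 3.

3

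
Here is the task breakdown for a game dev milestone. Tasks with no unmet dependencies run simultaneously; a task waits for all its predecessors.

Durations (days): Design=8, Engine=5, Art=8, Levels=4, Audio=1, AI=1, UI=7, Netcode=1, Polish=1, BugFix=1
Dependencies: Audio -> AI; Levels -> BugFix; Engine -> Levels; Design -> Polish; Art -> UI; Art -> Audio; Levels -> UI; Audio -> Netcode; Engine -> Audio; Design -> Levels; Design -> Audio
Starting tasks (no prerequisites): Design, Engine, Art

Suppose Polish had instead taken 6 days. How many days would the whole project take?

Actual critical path: Design→Levels→UI = 8+4+7 = 19 ⇒ 19 days.
The longest path through Polish is only 9 days, so Polish has float 10.
That remains the longest chain; total 19 days.

19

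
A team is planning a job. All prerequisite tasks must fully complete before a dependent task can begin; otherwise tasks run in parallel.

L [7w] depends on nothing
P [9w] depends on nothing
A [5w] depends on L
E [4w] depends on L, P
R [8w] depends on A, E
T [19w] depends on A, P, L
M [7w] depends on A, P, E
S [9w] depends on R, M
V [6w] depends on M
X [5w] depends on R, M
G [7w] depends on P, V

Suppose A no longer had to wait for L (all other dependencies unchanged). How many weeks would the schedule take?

Before: longest chain P→E→M→V→G = 9+4+7+6+7 = 33, finish 33.
Without L→A, A's earliest start moves from 7 to 0.
New critical path: P→E→M→V→G = 9+4+7+6+7 = 33 ⇒ 33 weeks.

33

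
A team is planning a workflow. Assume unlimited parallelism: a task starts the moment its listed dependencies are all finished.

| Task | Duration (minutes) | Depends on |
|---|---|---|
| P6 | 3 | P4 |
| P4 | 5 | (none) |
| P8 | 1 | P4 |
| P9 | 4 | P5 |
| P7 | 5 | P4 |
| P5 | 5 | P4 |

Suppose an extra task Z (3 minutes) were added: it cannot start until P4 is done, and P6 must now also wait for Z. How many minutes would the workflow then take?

14

Originally the workflow takes 14 minutes.
With Z inserted, P6 now waits for max(P4, Z).
New critical path: P4→P5→P9 = 5+5+4 = 14 ⇒ 14 minutes.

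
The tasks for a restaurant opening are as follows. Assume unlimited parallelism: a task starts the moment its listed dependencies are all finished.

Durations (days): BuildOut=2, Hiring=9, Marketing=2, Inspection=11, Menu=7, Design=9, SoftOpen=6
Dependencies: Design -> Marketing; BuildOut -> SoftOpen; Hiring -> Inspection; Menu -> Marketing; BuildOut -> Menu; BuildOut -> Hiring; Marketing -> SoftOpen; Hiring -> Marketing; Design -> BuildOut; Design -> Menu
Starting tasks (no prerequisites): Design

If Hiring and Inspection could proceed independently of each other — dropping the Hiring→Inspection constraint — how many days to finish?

Original critical path: Design→BuildOut→Hiring→Inspection = 9+2+9+11 = 31 ⇒ 31 days.
Without Hiring→Inspection, Inspection's earliest start moves from 20 to 0.
After: Design→BuildOut→Hiring→Marketing→SoftOpen = 9+2+9+2+6 = 28 → 28 days.

28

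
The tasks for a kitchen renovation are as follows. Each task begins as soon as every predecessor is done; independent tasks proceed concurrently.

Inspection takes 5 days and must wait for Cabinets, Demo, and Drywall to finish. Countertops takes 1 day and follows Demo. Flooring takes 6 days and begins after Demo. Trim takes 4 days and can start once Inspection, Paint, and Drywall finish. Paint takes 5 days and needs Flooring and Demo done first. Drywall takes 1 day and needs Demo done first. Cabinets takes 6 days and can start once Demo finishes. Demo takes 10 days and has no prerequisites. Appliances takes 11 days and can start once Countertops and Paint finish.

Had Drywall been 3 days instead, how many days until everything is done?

Critical path before the change: Demo→Flooring→Paint→Appliances = 10+6+5+11 = 32 giving 32 days.
Drywall is off the critical path — its longest chain is 20 days, giving 12 of slack.
No other chain overtakes it, so the finish is 32 days.

32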